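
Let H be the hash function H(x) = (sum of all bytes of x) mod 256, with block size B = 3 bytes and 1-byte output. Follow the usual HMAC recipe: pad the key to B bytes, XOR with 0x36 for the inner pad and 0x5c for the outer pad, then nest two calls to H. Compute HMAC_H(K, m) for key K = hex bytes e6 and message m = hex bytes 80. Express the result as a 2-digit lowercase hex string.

Key hex bytes e6 is 1 byte ≤ B = 3; zero-pad to 3 bytes: K' = e6 00 00.
K' ⊕ ipad = d0 36 36.  K' ⊕ opad = ba 5c 5c.
Inner input = (K'⊕ipad) ∥ m = d0 36 36 ∥ 80.
Inner hash: sum = 208+54+54+128 = 444; mod 256 = 188 → bc.
Outer input = (K'⊕opad) ∥ inner = ba 5c 5c ∥ bc.
Outer hash (tag): sum = 186+92+92+188 = 558; mod 256 = 46 → 2e.

2e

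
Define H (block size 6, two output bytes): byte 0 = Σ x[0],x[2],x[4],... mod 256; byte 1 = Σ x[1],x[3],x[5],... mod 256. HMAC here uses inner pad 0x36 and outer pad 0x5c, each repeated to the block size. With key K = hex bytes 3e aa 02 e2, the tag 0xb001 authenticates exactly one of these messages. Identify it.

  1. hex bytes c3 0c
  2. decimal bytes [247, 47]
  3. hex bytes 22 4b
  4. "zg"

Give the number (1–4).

Key hex bytes 3e aa 02 e2 is 4 bytes ≤ B = 6; zero-pad to 6 bytes: K' = 3e aa 02 e2 00 00.
K' ⊕ ipad = 08 9c 34 d4 36 36; K' ⊕ opad = 62 f6 5e be 5c 5c.
m1: inner = H(08 9c 34 d4 36 36 c3 0c) = 35 b2; tag = H(62 f6 5e be 5c 5c 35 b2) = 51c2
m2: inner = H(08 9c 34 d4 36 36 f7 2f) = 69 d5; tag = H(62 f6 5e be 5c 5c 69 d5) = 85e5
m3: inner = H(08 9c 34 d4 36 36 22 4b) = 94 f1; tag = H(62 f6 5e be 5c 5c 94 f1) = b001 ← matches
m4: inner = H(08 9c 34 d4 36 36 7a 67) = ec 0d; tag = H(62 f6 5e be 5c 5c ec 0d) = 081d

3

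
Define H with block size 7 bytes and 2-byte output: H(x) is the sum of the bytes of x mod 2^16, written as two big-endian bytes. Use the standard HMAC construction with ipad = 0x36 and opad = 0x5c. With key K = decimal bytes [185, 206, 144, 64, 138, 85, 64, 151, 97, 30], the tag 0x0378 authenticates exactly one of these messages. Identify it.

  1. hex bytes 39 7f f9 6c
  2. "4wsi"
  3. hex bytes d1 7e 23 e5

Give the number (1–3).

Key decimal bytes [185, 206, 144, 64, 138, 85, 64, 151, 97, 30] = b9 ce 90 40 8a 55 40 97 61 1e is 10 bytes > B = 7, so hash it first: H(key) = 04 8c, then zero-pad to 7 bytes: K' = 04 8c 00 00 00 00 00.
K' ⊕ ipad = 32 ba 36 36 36 36 36; K' ⊕ opad = 58 d0 5c 5c 5c 5c 5c.
m1: inner = H(32 ba 36 36 36 36 36 39 7f f9 6c) = 04 17; tag = H(58 d0 5c 5c 5c 5c 5c 04 17) = 030f
m2: inner = H(32 ba 36 36 36 36 36 34 77 73 69) = 03 81; tag = H(58 d0 5c 5c 5c 5c 5c 03 81) = 0378 ← matches
m3: inner = H(32 ba 36 36 36 36 36 d1 7e 23 e5) = 04 51; tag = H(58 d0 5c 5c 5c 5c 5c 04 51) = 0349

2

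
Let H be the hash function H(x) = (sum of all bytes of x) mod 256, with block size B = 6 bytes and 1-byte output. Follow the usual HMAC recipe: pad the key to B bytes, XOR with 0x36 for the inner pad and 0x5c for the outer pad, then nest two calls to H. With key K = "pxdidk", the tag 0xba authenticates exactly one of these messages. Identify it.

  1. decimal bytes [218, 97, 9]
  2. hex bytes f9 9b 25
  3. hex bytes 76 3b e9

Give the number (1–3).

Key "pxdidk" = 70 78 64 69 64 6b is exactly B = 6 bytes: K' = 70 78 64 69 64 6b.
K' ⊕ ipad = 46 4e 52 5f 52 5d; K' ⊕ opad = 2c 24 38 35 38 37.
m1: inner = H(46 4e 52 5f 52 5d da 61 09) = 38; tag = H(2c 24 38 35 38 37 38) = 64
m2: inner = H(46 4e 52 5f 52 5d f9 9b 25) = ad; tag = H(2c 24 38 35 38 37 ad) = d9
m3: inner = H(46 4e 52 5f 52 5d 76 3b e9) = 8e; tag = H(2c 24 38 35 38 37 8e) = ba ← matches

3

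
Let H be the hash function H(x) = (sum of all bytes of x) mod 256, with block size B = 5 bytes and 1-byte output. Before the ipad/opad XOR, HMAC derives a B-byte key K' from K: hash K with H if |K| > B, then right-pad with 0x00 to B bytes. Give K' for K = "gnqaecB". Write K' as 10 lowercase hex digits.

|K| = 7 > B = 5, so first hash the key.
H(K): sum = 103+110+113+97+101+99+66 = 689; mod 256 = 177 → b1.
Zero-pad H(K) = b1 to 5 bytes: K' = b1 00 00 00 00.

b100000000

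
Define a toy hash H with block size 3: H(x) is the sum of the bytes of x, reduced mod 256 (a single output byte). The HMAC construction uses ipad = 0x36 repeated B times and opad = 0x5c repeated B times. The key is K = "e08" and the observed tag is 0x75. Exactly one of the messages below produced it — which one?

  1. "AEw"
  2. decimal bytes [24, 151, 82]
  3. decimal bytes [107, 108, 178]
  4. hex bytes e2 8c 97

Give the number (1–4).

Key "e08" = 65 30 38 is exactly B = 3 bytes: K' = 65 30 38.
K' ⊕ ipad = 53 06 0e; K' ⊕ opad = 39 6c 64.
m1: inner = H(53 06 0e 41 45 77) = 64; tag = H(39 6c 64 64) = 6d
m2: inner = H(53 06 0e 18 97 52) = 68; tag = H(39 6c 64 68) = 71
m3: inner = H(53 06 0e 6b 6c b2) = f0; tag = H(39 6c 64 f0) = f9
m4: inner = H(53 06 0e e2 8c 97) = 6c; tag = H(39 6c 64 6c) = 75 ← matches

4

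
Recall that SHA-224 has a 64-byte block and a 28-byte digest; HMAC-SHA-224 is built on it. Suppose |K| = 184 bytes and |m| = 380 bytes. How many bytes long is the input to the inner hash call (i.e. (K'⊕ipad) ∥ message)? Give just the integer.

Key is 184 > 64 bytes, so it is hashed to 28 bytes then zero-padded to 64: |K'| = 64.
Inner input = (K'⊕ipad) ∥ m → 64 + 380 = 444 bytes.

444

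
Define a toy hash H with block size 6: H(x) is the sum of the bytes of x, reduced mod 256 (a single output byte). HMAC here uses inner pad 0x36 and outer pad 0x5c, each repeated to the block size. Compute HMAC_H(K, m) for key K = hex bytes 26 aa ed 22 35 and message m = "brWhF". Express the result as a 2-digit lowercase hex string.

11

Key hex bytes 26 aa ed 22 35 is 5 bytes ≤ B = 6; zero-pad to 6 bytes: K' = 26 aa ed 22 35 00.
K' ⊕ ipad = 10 9c db 14 03 36.  K' ⊕ opad = 7a f6 b1 7e 69 5c.
Inner input = (K'⊕ipad) ∥ m = 10 9c db 14 03 36 ∥ 62 72 57 68 46.
Inner hash: sum = 16+156+219+20+3+54+98+114+87+104+70 = 941; mod 256 = 173 → ad.
Outer input = (K'⊕opad) ∥ inner = 7a f6 b1 7e 69 5c ∥ ad.
Outer hash (tag): sum = 122+246+177+126+105+92+173 = 1041; mod 256 = 17 → 11.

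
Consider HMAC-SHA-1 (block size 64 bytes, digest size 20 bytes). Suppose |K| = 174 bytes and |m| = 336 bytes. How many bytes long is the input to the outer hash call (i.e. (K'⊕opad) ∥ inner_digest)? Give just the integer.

Key is 174 > 64 bytes, so it is hashed to 20 bytes then zero-padded to 64: |K'| = 64.
Outer input = (K'⊕opad) ∥ H(inner) → 64 + 20 = 84 bytes.

84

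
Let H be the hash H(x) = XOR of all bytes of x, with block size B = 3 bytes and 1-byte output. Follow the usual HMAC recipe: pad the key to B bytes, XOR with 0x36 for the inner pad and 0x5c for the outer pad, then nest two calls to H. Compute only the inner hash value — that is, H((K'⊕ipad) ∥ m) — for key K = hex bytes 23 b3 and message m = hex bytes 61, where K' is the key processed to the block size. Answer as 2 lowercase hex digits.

Key hex bytes 23 b3 is 2 bytes ≤ B = 3; zero-pad to 3 bytes: K' = 23 b3 00.
K' ⊕ ipad = 15 85 36.
Inner input = 15 85 36 ∥ 61.
Inner hash: XOR 15⊕85⊕36⊕61 = c7.

c7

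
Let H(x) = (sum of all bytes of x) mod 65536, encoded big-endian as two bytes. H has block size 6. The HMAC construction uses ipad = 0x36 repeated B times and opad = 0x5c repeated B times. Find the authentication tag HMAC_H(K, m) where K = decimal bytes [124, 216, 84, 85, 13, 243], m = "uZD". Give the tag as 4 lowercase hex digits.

Key decimal bytes [124, 216, 84, 85, 13, 243] = 7c d8 54 55 0d f3 is exactly B = 6 bytes: K' = 7c d8 54 55 0d f3.
K' ⊕ ipad = 4a ee 62 63 3b c5.  K' ⊕ opad = 20 84 08 09 51 af.
Inner input = (K'⊕ipad) ∥ m = 4a ee 62 63 3b c5 ∥ 75 5a 44.
Inner hash: sum = 74+238+98+99+59+197+117+90+68 = 1040 → 04 10.
Outer input = (K'⊕opad) ∥ inner = 20 84 08 09 51 af ∥ 04 10.
Outer hash (tag): sum = 32+132+8+9+81+175+4+16 = 457 → 01 c9.

01c9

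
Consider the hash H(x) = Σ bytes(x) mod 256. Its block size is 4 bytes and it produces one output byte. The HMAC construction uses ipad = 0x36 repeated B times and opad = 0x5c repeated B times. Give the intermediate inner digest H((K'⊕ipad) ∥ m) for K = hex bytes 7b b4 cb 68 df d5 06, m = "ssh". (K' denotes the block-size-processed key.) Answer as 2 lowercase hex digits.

Key hex bytes 7b b4 cb 68 df d5 06 is 7 bytes > B = 4, so hash it first: H(key) = 1c, then zero-pad to 4 bytes: K' = 1c 00 00 00.
K' ⊕ ipad = 2a 36 36 36.
Inner input = 2a 36 36 36 ∥ 73 73 68.
Inner hash: sum = 42+54+54+54+115+115+104 = 538; mod 256 = 26 → 1a.

1a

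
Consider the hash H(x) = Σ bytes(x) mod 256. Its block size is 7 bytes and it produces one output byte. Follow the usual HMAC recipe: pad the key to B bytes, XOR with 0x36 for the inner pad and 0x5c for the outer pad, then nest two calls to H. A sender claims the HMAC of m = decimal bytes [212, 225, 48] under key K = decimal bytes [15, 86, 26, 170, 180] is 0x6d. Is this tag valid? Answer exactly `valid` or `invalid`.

Key decimal bytes [15, 86, 26, 170, 180] = 0f 56 1a aa b4 is 5 bytes ≤ B = 7; zero-pad to 7 bytes: K' = 0f 56 1a aa b4 00 00.
K' ⊕ ipad = 39 60 2c 9c 82 36 36; K' ⊕ opad = 53 0a 46 f6 e8 5c 5c.
Inner hash: sum = 57+96+44+156+130+54+54+212+225+48 = 1076; mod 256 = 52 → 34.
Outer hash (recomputed tag): sum = 83+10+70+246+232+92+92+52 = 877; mod 256 = 109 → 6d.
Recomputed tag = 6d; claimed = 6d → match.

valid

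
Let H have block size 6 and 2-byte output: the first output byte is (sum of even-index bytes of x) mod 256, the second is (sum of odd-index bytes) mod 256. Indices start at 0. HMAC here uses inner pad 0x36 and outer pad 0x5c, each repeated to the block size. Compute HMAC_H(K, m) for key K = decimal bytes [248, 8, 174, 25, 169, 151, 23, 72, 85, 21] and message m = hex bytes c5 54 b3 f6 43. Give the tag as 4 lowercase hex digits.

53da

Key decimal bytes [248, 8, 174, 25, 169, 151, 23, 72, 85, 21] = f8 08 ae 19 a9 97 17 48 55 15 is 10 bytes > B = 6, so hash it first: H(key) = bb 15, then zero-pad to 6 bytes: K' = bb 15 00 00 00 00.
K' ⊕ ipad = 8d 23 36 36 36 36.  K' ⊕ opad = e7 49 5c 5c 5c 5c.
Inner input = (K'⊕ipad) ∥ m = 8d 23 36 36 36 36 ∥ c5 54 b3 f6 43.
Inner hash: even-index sum = 692 mod 256 = 180; odd-index sum = 473 mod 256 = 217 → b4 d9.
Outer input = (K'⊕opad) ∥ inner = e7 49 5c 5c 5c 5c ∥ b4 d9.
Outer hash (tag): even-index sum = 595 mod 256 = 83; odd-index sum = 474 mod 256 = 218 → 53 da.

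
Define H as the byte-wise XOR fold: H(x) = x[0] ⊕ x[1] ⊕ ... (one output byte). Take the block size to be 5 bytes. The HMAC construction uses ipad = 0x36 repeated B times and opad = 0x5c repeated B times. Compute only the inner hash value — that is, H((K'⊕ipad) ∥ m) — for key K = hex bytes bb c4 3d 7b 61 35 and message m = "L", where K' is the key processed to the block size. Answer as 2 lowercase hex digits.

Key hex bytes bb c4 3d 7b 61 35 is 6 bytes > B = 5, so hash it first: H(key) = 6d, then zero-pad to 5 bytes: K' = 6d 00 00 00 00.
K' ⊕ ipad = 5b 36 36 36 36.
Inner input = 5b 36 36 36 36 ∥ 4c.
Inner hash: XOR 5b⊕36⊕36⊕36⊕36⊕4c = 17.

17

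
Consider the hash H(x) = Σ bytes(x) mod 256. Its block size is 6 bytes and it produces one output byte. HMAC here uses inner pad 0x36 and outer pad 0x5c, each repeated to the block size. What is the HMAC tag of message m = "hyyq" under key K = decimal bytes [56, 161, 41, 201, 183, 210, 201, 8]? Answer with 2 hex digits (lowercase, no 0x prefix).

31

Key decimal bytes [56, 161, 41, 201, 183, 210, 201, 8] = 38 a1 29 c9 b7 d2 c9 08 is 8 bytes > B = 6, so hash it first: H(key) = 25, then zero-pad to 6 bytes: K' = 25 00 00 00 00 00.
K' ⊕ ipad = 13 36 36 36 36 36.  K' ⊕ opad = 79 5c 5c 5c 5c 5c.
Inner input = (K'⊕ipad) ∥ m = 13 36 36 36 36 36 ∥ 68 79 79 71.
Inner hash: sum = 19+54+54+54+54+54+104+121+121+113 = 748; mod 256 = 236 → ec.
Outer input = (K'⊕opad) ∥ inner = 79 5c 5c 5c 5c 5c ∥ ec.
Outer hash (tag): sum = 121+92+92+92+92+92+236 = 817; mod 256 = 49 → 31.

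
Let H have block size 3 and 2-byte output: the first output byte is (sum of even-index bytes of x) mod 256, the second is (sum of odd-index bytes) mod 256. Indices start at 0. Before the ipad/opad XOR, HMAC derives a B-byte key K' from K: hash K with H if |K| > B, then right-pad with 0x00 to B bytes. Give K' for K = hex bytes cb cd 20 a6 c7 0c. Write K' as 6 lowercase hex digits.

|K| = 6 > B = 3, so first hash the key.
H(K): even-index sum = 434 mod 256 = 178; odd-index sum = 383 mod 256 = 127 → b2 7f.
Zero-pad H(K) = b2 7f to 3 bytes: K' = b2 7f 00.

b27f00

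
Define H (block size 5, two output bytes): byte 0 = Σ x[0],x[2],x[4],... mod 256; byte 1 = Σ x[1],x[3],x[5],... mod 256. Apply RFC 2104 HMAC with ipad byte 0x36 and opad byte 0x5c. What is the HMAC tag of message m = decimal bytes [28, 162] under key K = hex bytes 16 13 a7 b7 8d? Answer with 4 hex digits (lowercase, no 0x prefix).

Key hex bytes 16 13 a7 b7 8d is exactly B = 5 bytes: K' = 16 13 a7 b7 8d.
K' ⊕ ipad = 20 25 91 81 bb.  K' ⊕ opad = 4a 4f fb eb d1.
Inner input = (K'⊕ipad) ∥ m = 20 25 91 81 bb ∥ 1c a2.
Inner hash: even-index sum = 526 mod 256 = 14; odd-index sum = 194 mod 256 = 194 → 0e c2.
Outer input = (K'⊕opad) ∥ inner = 4a 4f fb eb d1 ∥ 0e c2.
Outer hash (tag): even-index sum = 728 mod 256 = 216; odd-index sum = 328 mod 256 = 72 → d8 48.

d848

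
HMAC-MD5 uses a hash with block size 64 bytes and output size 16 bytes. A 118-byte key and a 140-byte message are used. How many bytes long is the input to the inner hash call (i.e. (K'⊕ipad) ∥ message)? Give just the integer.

Key is 118 > 64 bytes, so it is hashed to 16 bytes then zero-padded to 64: |K'| = 64.
Inner input = (K'⊕ipad) ∥ m → 64 + 140 = 204 bytes.

204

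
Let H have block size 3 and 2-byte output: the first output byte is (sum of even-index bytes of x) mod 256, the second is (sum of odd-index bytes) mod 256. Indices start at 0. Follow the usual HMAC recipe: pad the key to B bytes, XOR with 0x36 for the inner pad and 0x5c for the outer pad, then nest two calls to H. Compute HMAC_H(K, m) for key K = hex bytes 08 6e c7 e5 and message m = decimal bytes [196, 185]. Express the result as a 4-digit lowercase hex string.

18f7

Key hex bytes 08 6e c7 e5 is 4 bytes > B = 3, so hash it first: H(key) = cf 53, then zero-pad to 3 bytes: K' = cf 53 00.
K' ⊕ ipad = f9 65 36.  K' ⊕ opad = 93 0f 5c.
Inner input = (K'⊕ipad) ∥ m = f9 65 36 ∥ c4 b9.
Inner hash: even-index sum = 488 mod 256 = 232; odd-index sum = 297 mod 256 = 41 → e8 29.
Outer input = (K'⊕opad) ∥ inner = 93 0f 5c ∥ e8 29.
Outer hash (tag): even-index sum = 280 mod 256 = 24; odd-index sum = 247 mod 256 = 247 → 18 f7.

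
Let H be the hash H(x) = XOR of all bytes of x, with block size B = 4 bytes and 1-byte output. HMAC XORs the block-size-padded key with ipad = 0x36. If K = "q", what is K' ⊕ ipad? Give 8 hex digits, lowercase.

Key "q" = 71 is 1 byte ≤ B = 4; zero-pad to 4 bytes: K' = 71 00 00 00.
XOR each byte with 0x36: 71⊕36=47, 00⊕36=36, 00⊕36=36, 00⊕36=36.

47363636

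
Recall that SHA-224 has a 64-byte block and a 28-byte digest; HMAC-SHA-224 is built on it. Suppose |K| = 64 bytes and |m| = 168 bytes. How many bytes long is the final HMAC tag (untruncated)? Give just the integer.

The tag is one SHA-224 digest: 28 bytes.

28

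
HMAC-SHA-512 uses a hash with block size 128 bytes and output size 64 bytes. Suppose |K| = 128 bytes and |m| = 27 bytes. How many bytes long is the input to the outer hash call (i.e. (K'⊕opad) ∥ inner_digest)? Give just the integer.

Key is 128 ≤ 128 bytes, zero-padded: |K'| = 128.
Outer input = (K'⊕opad) ∥ H(inner) → 128 + 64 = 192 bytes.

192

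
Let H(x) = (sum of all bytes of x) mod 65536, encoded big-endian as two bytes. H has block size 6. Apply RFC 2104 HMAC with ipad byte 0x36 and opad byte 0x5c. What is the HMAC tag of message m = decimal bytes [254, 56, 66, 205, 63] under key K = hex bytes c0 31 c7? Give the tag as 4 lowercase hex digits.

Key hex bytes c0 31 c7 is 3 bytes ≤ B = 6; zero-pad to 6 bytes: K' = c0 31 c7 00 00 00.
K' ⊕ ipad = f6 07 f1 36 36 36.  K' ⊕ opad = 9c 6d 9b 5c 5c 5c.
Inner input = (K'⊕ipad) ∥ m = f6 07 f1 36 36 36 ∥ fe 38 42 cd 3f.
Inner hash: sum = 246+7+241+54+54+54+254+56+66+205+63 = 1300 → 05 14.
Outer input = (K'⊕opad) ∥ inner = 9c 6d 9b 5c 5c 5c ∥ 05 14.
Outer hash (tag): sum = 156+109+155+92+92+92+5+20 = 721 → 02 d1.

02d1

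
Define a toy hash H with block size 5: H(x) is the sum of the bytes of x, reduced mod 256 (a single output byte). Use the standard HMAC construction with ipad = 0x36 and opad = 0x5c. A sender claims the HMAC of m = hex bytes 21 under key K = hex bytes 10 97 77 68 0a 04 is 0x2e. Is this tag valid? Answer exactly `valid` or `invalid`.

Key hex bytes 10 97 77 68 0a 04 is 6 bytes > B = 5, so hash it first: H(key) = 94, then zero-pad to 5 bytes: K' = 94 00 00 00 00.
K' ⊕ ipad = a2 36 36 36 36; K' ⊕ opad = c8 5c 5c 5c 5c.
Inner hash: sum = 162+54+54+54+54+33 = 411; mod 256 = 155 → 9b.
Outer hash (recomputed tag): sum = 200+92+92+92+92+155 = 723; mod 256 = 211 → d3.
Recomputed tag = d3; claimed = 2e → mismatch.

invalid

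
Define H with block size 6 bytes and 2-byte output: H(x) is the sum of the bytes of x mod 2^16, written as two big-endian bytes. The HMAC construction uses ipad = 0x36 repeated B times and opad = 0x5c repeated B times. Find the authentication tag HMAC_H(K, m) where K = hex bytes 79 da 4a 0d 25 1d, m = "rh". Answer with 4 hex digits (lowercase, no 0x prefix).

Key hex bytes 79 da 4a 0d 25 1d is exactly B = 6 bytes: K' = 79 da 4a 0d 25 1d.
K' ⊕ ipad = 4f ec 7c 3b 13 2b.  K' ⊕ opad = 25 86 16 51 79 41.
Inner input = (K'⊕ipad) ∥ m = 4f ec 7c 3b 13 2b ∥ 72 68.
Inner hash: sum = 79+236+124+59+19+43+114+104 = 778 → 03 0a.
Outer input = (K'⊕opad) ∥ inner = 25 86 16 51 79 41 ∥ 03 0a.
Outer hash (tag): sum = 37+134+22+81+121+65+3+10 = 473 → 01 d9.

01d9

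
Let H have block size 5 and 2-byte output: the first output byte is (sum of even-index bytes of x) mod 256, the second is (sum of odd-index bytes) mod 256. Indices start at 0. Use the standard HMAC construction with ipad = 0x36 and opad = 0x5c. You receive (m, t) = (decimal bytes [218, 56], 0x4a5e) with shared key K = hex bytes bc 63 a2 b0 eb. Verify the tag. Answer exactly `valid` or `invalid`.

valid

Key hex bytes bc 63 a2 b0 eb is exactly B = 5 bytes: K' = bc 63 a2 b0 eb.
K' ⊕ ipad = 8a 55 94 86 dd; K' ⊕ opad = e0 3f fe ec b7.
Inner hash: even-index sum = 563 mod 256 = 51; odd-index sum = 437 mod 256 = 181 → 33 b5.
Outer hash (recomputed tag): even-index sum = 842 mod 256 = 74; odd-index sum = 350 mod 256 = 94 → 4a 5e.
Recomputed tag = 4a5e; claimed = 4a5e → match.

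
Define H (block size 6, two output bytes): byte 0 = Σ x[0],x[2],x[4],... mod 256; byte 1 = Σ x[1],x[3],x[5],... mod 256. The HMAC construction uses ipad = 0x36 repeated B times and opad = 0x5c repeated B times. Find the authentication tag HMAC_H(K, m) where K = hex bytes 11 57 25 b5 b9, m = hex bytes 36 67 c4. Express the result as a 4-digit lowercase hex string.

6ed1

Key hex bytes 11 57 25 b5 b9 is 5 bytes ≤ B = 6; zero-pad to 6 bytes: K' = 11 57 25 b5 b9 00.
K' ⊕ ipad = 27 61 13 83 8f 36.  K' ⊕ opad = 4d 0b 79 e9 e5 5c.
Inner input = (K'⊕ipad) ∥ m = 27 61 13 83 8f 36 ∥ 36 67 c4.
Inner hash: even-index sum = 451 mod 256 = 195; odd-index sum = 385 mod 256 = 129 → c3 81.
Outer input = (K'⊕opad) ∥ inner = 4d 0b 79 e9 e5 5c ∥ c3 81.
Outer hash (tag): even-index sum = 622 mod 256 = 110; odd-index sum = 465 mod 256 = 209 → 6e d1.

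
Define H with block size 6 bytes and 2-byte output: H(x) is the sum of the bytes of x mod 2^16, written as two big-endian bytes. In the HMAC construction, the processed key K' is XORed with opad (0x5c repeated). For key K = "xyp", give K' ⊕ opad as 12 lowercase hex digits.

Key "xyp" = 78 79 70 is 3 bytes ≤ B = 6; zero-pad to 6 bytes: K' = 78 79 70 00 00 00.
XOR each byte with 0x5c: 78⊕5c=24, 79⊕5c=25, 70⊕5c=2c, 00⊕5c=5c, 00⊕5c=5c, 00⊕5c=5c.

24252c5c5c5c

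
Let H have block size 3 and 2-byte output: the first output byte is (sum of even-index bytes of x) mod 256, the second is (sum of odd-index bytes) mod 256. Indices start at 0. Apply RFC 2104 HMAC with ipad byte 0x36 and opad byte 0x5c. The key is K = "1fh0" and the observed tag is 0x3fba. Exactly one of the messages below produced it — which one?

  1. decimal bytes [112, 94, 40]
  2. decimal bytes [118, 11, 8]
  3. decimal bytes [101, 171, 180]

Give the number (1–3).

Key "1fh0" = 31 66 68 30 is 4 bytes > B = 3, so hash it first: H(key) = 99 96, then zero-pad to 3 bytes: K' = 99 96 00.
K' ⊕ ipad = af a0 36; K' ⊕ opad = c5 ca 5c.
m1: inner = H(af a0 36 70 5e 28) = 43 38; tag = H(c5 ca 5c 43 38) = 590d
m2: inner = H(af a0 36 76 0b 08) = f0 1e; tag = H(c5 ca 5c f0 1e) = 3fba ← matches
m3: inner = H(af a0 36 65 ab b4) = 90 b9; tag = H(c5 ca 5c 90 b9) = da5a

2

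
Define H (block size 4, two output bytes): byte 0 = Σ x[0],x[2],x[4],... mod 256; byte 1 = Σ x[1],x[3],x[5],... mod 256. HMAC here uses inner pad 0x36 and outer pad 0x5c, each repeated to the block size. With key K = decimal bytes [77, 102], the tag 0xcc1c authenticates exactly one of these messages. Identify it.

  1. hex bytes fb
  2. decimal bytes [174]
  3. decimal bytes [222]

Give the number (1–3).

2

Key decimal bytes [77, 102] = 4d 66 is 2 bytes ≤ B = 4; zero-pad to 4 bytes: K' = 4d 66 00 00.
K' ⊕ ipad = 7b 50 36 36; K' ⊕ opad = 11 3a 5c 5c.
m1: inner = H(7b 50 36 36 fb) = ac 86; tag = H(11 3a 5c 5c ac 86) = 191c
m2: inner = H(7b 50 36 36 ae) = 5f 86; tag = H(11 3a 5c 5c 5f 86) = cc1c ← matches
m3: inner = H(7b 50 36 36 de) = 8f 86; tag = H(11 3a 5c 5c 8f 86) = fc1c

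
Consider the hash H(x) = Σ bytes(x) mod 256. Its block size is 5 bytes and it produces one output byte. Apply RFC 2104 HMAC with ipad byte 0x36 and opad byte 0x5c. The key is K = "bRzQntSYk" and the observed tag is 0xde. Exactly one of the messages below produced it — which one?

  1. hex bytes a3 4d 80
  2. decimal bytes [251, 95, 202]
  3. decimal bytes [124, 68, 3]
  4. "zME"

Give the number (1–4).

2

Key "bRzQntSYk" = 62 52 7a 51 6e 74 53 59 6b is 9 bytes > B = 5, so hash it first: H(key) = 78, then zero-pad to 5 bytes: K' = 78 00 00 00 00.
K' ⊕ ipad = 4e 36 36 36 36; K' ⊕ opad = 24 5c 5c 5c 5c.
m1: inner = H(4e 36 36 36 36 a3 4d 80) = 96; tag = H(24 5c 5c 5c 5c 96) = 2a
m2: inner = H(4e 36 36 36 36 fb 5f ca) = 4a; tag = H(24 5c 5c 5c 5c 4a) = de ← matches
m3: inner = H(4e 36 36 36 36 7c 44 03) = e9; tag = H(24 5c 5c 5c 5c e9) = 7d
m4: inner = H(4e 36 36 36 36 7a 4d 45) = 32; tag = H(24 5c 5c 5c 5c 32) = c6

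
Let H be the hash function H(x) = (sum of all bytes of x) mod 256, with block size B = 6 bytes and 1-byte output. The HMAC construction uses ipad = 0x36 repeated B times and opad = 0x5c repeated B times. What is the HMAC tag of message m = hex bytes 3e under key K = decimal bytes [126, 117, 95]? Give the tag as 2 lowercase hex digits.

36

Key decimal bytes [126, 117, 95] = 7e 75 5f is 3 bytes ≤ B = 6; zero-pad to 6 bytes: K' = 7e 75 5f 00 00 00.
K' ⊕ ipad = 48 43 69 36 36 36.  K' ⊕ opad = 22 29 03 5c 5c 5c.
Inner input = (K'⊕ipad) ∥ m = 48 43 69 36 36 36 ∥ 3e.
Inner hash: sum = 72+67+105+54+54+54+62 = 468; mod 256 = 212 → d4.
Outer input = (K'⊕opad) ∥ inner = 22 29 03 5c 5c 5c ∥ d4.
Outer hash (tag): sum = 34+41+3+92+92+92+212 = 566; mod 256 = 54 → 36.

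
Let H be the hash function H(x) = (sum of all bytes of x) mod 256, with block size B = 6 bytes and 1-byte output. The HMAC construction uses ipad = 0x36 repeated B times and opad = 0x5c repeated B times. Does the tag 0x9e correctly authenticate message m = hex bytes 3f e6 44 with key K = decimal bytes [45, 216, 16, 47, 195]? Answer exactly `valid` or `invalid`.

invalid

Key decimal bytes [45, 216, 16, 47, 195] = 2d d8 10 2f c3 is 5 bytes ≤ B = 6; zero-pad to 6 bytes: K' = 2d d8 10 2f c3 00.
K' ⊕ ipad = 1b ee 26 19 f5 36; K' ⊕ opad = 71 84 4c 73 9f 5c.
Inner hash: sum = 27+238+38+25+245+54+63+230+68 = 988; mod 256 = 220 → dc.
Outer hash (recomputed tag): sum = 113+132+76+115+159+92+220 = 907; mod 256 = 139 → 8b.
Recomputed tag = 8b; claimed = 9e → mismatch.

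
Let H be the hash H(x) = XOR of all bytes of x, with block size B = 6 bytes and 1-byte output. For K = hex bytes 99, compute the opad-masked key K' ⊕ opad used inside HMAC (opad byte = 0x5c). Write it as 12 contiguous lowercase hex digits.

c55c5c5c5c5c

Key hex bytes 99 is 1 byte ≤ B = 6; zero-pad to 6 bytes: K' = 99 00 00 00 00 00.
XOR each byte with 0x5c: 99⊕5c=c5, 00⊕5c=5c, 00⊕5c=5c, 00⊕5c=5c, 00⊕5c=5c, 00⊕5c=5c.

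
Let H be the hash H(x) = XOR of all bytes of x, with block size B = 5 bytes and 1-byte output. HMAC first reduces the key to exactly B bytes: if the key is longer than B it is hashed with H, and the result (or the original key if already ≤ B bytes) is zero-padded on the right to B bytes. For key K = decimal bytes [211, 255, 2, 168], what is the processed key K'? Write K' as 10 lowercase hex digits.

d3ff02a800

Key decimal bytes [211, 255, 2, 168] = d3 ff 02 a8 is 4 bytes ≤ B = 5; zero-pad to 5 bytes: K' = d3 ff 02 a8 00.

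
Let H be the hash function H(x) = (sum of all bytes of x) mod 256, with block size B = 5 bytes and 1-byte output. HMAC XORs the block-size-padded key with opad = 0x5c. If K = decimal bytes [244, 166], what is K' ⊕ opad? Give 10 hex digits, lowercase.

Key decimal bytes [244, 166] = f4 a6 is 2 bytes ≤ B = 5; zero-pad to 5 bytes: K' = f4 a6 00 00 00.
XOR each byte with 0x5c: f4⊕5c=a8, a6⊕5c=fa, 00⊕5c=5c, 00⊕5c=5c, 00⊕5c=5c.

a8fa5c5c5c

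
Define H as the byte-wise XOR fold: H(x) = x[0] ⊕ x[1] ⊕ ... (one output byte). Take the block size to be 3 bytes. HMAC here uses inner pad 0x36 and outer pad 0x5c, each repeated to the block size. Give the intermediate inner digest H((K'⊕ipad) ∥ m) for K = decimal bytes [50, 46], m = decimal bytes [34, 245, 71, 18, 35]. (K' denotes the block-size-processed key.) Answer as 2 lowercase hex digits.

8b

Key decimal bytes [50, 46] = 32 2e is 2 bytes ≤ B = 3; zero-pad to 3 bytes: K' = 32 2e 00.
K' ⊕ ipad = 04 18 36.
Inner input = 04 18 36 ∥ 22 f5 47 12 23.
Inner hash: XOR 04⊕18⊕36⊕22⊕f5⊕47⊕12⊕23 = 8b.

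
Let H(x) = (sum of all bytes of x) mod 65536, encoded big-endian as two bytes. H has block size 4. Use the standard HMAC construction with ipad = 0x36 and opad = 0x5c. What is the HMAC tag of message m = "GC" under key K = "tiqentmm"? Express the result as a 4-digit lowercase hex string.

Key "tiqentmm" = 74 69 71 65 6e 74 6d 6d is 8 bytes > B = 4, so hash it first: H(key) = 03 6f, then zero-pad to 4 bytes: K' = 03 6f 00 00.
K' ⊕ ipad = 35 59 36 36.  K' ⊕ opad = 5f 33 5c 5c.
Inner input = (K'⊕ipad) ∥ m = 35 59 36 36 ∥ 47 43.
Inner hash: sum = 53+89+54+54+71+67 = 388 → 01 84.
Outer input = (K'⊕opad) ∥ inner = 5f 33 5c 5c ∥ 01 84.
Outer hash (tag): sum = 95+51+92+92+1+132 = 463 → 01 cf.

01cf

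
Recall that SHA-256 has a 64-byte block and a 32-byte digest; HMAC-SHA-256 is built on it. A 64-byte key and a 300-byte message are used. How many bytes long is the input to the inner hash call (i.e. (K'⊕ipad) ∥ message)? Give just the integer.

Key is 64 ≤ 64 bytes, zero-padded: |K'| = 64.
Inner input = (K'⊕ipad) ∥ m → 64 + 300 = 364 bytes.

364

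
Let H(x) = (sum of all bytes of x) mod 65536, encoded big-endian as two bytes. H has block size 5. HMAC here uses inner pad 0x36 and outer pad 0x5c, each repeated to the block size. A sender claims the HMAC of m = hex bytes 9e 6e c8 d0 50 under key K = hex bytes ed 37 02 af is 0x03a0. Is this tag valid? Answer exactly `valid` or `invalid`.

Key hex bytes ed 37 02 af is 4 bytes ≤ B = 5; zero-pad to 5 bytes: K' = ed 37 02 af 00.
K' ⊕ ipad = db 01 34 99 36; K' ⊕ opad = b1 6b 5e f3 5c.
Inner hash: sum = 219+1+52+153+54+158+110+200+208+80 = 1235 → 04 d3.
Outer hash (recomputed tag): sum = 177+107+94+243+92+4+211 = 928 → 03 a0.
Recomputed tag = 03a0; claimed = 03a0 → match.

valid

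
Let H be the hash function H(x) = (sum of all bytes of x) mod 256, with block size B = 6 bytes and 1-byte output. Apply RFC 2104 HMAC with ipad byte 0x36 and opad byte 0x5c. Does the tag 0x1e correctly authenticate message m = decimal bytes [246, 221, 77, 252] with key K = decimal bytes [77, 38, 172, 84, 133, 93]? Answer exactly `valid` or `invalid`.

valid

Key decimal bytes [77, 38, 172, 84, 133, 93] = 4d 26 ac 54 85 5d is exactly B = 6 bytes: K' = 4d 26 ac 54 85 5d.
K' ⊕ ipad = 7b 10 9a 62 b3 6b; K' ⊕ opad = 11 7a f0 08 d9 01.
Inner hash: sum = 123+16+154+98+179+107+246+221+77+252 = 1473; mod 256 = 193 → c1.
Outer hash (recomputed tag): sum = 17+122+240+8+217+1+193 = 798; mod 256 = 30 → 1e.
Recomputed tag = 1e; claimed = 1e → match.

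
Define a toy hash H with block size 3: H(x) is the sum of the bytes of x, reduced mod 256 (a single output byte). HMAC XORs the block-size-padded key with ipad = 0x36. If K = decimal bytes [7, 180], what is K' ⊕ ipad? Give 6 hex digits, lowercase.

Key decimal bytes [7, 180] = 07 b4 is 2 bytes ≤ B = 3; zero-pad to 3 bytes: K' = 07 b4 00.
XOR each byte with 0x36: 07⊕36=31, b4⊕36=82, 00⊕36=36.

318236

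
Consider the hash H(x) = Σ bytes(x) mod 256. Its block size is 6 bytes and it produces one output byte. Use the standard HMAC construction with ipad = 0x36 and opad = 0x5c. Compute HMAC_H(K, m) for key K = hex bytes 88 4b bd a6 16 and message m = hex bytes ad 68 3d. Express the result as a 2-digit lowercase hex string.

6a

Key hex bytes 88 4b bd a6 16 is 5 bytes ≤ B = 6; zero-pad to 6 bytes: K' = 88 4b bd a6 16 00.
K' ⊕ ipad = be 7d 8b 90 20 36.  K' ⊕ opad = d4 17 e1 fa 4a 5c.
Inner input = (K'⊕ipad) ∥ m = be 7d 8b 90 20 36 ∥ ad 68 3d.
Inner hash: sum = 190+125+139+144+32+54+173+104+61 = 1022; mod 256 = 254 → fe.
Outer input = (K'⊕opad) ∥ inner = d4 17 e1 fa 4a 5c ∥ fe.
Outer hash (tag): sum = 212+23+225+250+74+92+254 = 1130; mod 256 = 106 → 6a.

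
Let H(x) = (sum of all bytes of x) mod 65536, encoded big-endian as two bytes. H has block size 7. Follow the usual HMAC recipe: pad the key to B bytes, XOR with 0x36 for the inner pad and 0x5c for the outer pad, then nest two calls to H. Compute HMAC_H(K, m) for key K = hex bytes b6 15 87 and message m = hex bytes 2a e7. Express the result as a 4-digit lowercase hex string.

Key hex bytes b6 15 87 is 3 bytes ≤ B = 7; zero-pad to 7 bytes: K' = b6 15 87 00 00 00 00.
K' ⊕ ipad = 80 23 b1 36 36 36 36.  K' ⊕ opad = ea 49 db 5c 5c 5c 5c.
Inner input = (K'⊕ipad) ∥ m = 80 23 b1 36 36 36 36 ∥ 2a e7.
Inner hash: sum = 128+35+177+54+54+54+54+42+231 = 829 → 03 3d.
Outer input = (K'⊕opad) ∥ inner = ea 49 db 5c 5c 5c 5c ∥ 03 3d.
Outer hash (tag): sum = 234+73+219+92+92+92+92+3+61 = 958 → 03 be.

03be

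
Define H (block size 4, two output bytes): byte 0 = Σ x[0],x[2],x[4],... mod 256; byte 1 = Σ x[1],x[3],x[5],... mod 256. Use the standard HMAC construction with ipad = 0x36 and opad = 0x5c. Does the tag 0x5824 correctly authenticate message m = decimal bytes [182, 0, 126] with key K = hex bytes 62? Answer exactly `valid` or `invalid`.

Key hex bytes 62 is 1 byte ≤ B = 4; zero-pad to 4 bytes: K' = 62 00 00 00.
K' ⊕ ipad = 54 36 36 36; K' ⊕ opad = 3e 5c 5c 5c.
Inner hash: even-index sum = 446 mod 256 = 190; odd-index sum = 108 mod 256 = 108 → be 6c.
Outer hash (recomputed tag): even-index sum = 344 mod 256 = 88; odd-index sum = 292 mod 256 = 36 → 58 24.
Recomputed tag = 5824; claimed = 5824 → match.

valid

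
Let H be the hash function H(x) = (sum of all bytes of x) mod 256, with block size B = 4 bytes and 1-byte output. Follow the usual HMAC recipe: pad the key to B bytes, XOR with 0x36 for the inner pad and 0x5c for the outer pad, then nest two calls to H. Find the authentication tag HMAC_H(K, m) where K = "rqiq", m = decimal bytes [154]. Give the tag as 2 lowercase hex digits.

Key "rqiq" = 72 71 69 71 is exactly B = 4 bytes: K' = 72 71 69 71.
K' ⊕ ipad = 44 47 5f 47.  K' ⊕ opad = 2e 2d 35 2d.
Inner input = (K'⊕ipad) ∥ m = 44 47 5f 47 ∥ 9a.
Inner hash: sum = 68+71+95+71+154 = 459; mod 256 = 203 → cb.
Outer input = (K'⊕opad) ∥ inner = 2e 2d 35 2d ∥ cb.
Outer hash (tag): sum = 46+45+53+45+203 = 392; mod 256 = 136 → 88.

88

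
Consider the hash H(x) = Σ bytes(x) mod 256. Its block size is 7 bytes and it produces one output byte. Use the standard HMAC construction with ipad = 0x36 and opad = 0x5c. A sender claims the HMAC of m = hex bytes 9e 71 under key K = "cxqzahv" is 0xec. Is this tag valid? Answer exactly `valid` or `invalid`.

invalid

Key "cxqzahv" = 63 78 71 7a 61 68 76 is exactly B = 7 bytes: K' = 63 78 71 7a 61 68 76.
K' ⊕ ipad = 55 4e 47 4c 57 5e 40; K' ⊕ opad = 3f 24 2d 26 3d 34 2a.
Inner hash: sum = 85+78+71+76+87+94+64+158+113 = 826; mod 256 = 58 → 3a.
Outer hash (recomputed tag): sum = 63+36+45+38+61+52+42+58 = 395; mod 256 = 139 → 8b.
Recomputed tag = 8b; claimed = ec → mismatch.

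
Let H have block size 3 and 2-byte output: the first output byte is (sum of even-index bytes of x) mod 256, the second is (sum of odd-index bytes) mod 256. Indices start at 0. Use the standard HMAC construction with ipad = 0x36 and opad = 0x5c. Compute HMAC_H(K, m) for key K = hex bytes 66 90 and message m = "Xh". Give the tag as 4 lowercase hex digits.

Key hex bytes 66 90 is 2 bytes ≤ B = 3; zero-pad to 3 bytes: K' = 66 90 00.
K' ⊕ ipad = 50 a6 36.  K' ⊕ opad = 3a cc 5c.
Inner input = (K'⊕ipad) ∥ m = 50 a6 36 ∥ 58 68.
Inner hash: even-index sum = 238 mod 256 = 238; odd-index sum = 254 mod 256 = 254 → ee fe.
Outer input = (K'⊕opad) ∥ inner = 3a cc 5c ∥ ee fe.
Outer hash (tag): even-index sum = 404 mod 256 = 148; odd-index sum = 442 mod 256 = 186 → 94 ba.

94ba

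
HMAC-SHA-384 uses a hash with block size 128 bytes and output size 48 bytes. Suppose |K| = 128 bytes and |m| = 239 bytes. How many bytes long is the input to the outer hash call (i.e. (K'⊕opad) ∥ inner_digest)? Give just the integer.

Key is 128 ≤ 128 bytes, zero-padded: |K'| = 128.
Outer input = (K'⊕opad) ∥ H(inner) → 128 + 48 = 176 bytes.

176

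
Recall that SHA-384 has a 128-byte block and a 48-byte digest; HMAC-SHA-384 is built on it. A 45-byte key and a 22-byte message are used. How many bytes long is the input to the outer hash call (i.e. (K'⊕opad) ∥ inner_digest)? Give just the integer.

176

Key is 45 ≤ 128 bytes, zero-padded: |K'| = 128.
Outer input = (K'⊕opad) ∥ H(inner) → 128 + 48 = 176 bytes.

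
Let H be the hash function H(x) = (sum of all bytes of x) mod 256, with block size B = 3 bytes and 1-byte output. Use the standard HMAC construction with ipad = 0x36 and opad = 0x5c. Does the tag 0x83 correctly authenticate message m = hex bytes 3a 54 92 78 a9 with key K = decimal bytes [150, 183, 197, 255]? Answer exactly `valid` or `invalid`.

invalid

Key decimal bytes [150, 183, 197, 255] = 96 b7 c5 ff is 4 bytes > B = 3, so hash it first: H(key) = 11, then zero-pad to 3 bytes: K' = 11 00 00.
K' ⊕ ipad = 27 36 36; K' ⊕ opad = 4d 5c 5c.
Inner hash: sum = 39+54+54+58+84+146+120+169 = 724; mod 256 = 212 → d4.
Outer hash (recomputed tag): sum = 77+92+92+212 = 473; mod 256 = 217 → d9.
Recomputed tag = d9; claimed = 83 → mismatch.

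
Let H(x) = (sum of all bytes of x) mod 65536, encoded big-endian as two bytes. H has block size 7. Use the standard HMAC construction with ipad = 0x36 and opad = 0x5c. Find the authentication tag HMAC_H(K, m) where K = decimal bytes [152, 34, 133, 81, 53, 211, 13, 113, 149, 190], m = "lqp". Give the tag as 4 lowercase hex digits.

0347

Key decimal bytes [152, 34, 133, 81, 53, 211, 13, 113, 149, 190] = 98 22 85 51 35 d3 0d 71 95 be is 10 bytes > B = 7, so hash it first: H(key) = 04 69, then zero-pad to 7 bytes: K' = 04 69 00 00 00 00 00.
K' ⊕ ipad = 32 5f 36 36 36 36 36.  K' ⊕ opad = 58 35 5c 5c 5c 5c 5c.
Inner input = (K'⊕ipad) ∥ m = 32 5f 36 36 36 36 36 ∥ 6c 71 70.
Inner hash: sum = 50+95+54+54+54+54+54+108+113+112 = 748 → 02 ec.
Outer input = (K'⊕opad) ∥ inner = 58 35 5c 5c 5c 5c 5c ∥ 02 ec.
Outer hash (tag): sum = 88+53+92+92+92+92+92+2+236 = 839 → 03 47.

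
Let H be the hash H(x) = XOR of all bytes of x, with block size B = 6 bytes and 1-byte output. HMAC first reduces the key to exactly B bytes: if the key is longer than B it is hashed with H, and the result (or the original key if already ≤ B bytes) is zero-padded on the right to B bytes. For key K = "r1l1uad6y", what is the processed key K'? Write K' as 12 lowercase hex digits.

210000000000

|K| = 9 > B = 6, so first hash the key.
H(K): XOR 72⊕31⊕6c⊕31⊕75⊕61⊕64⊕36⊕79 = 21.
Zero-pad H(K) = 21 to 6 bytes: K' = 21 00 00 00 00 00.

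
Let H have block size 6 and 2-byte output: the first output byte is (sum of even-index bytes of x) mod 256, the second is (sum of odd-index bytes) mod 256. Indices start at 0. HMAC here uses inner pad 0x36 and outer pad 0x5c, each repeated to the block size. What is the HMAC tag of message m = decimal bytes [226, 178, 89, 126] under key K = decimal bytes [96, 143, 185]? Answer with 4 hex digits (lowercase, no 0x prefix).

d3e0

Key decimal bytes [96, 143, 185] = 60 8f b9 is 3 bytes ≤ B = 6; zero-pad to 6 bytes: K' = 60 8f b9 00 00 00.
K' ⊕ ipad = 56 b9 8f 36 36 36.  K' ⊕ opad = 3c d3 e5 5c 5c 5c.
Inner input = (K'⊕ipad) ∥ m = 56 b9 8f 36 36 36 ∥ e2 b2 59 7e.
Inner hash: even-index sum = 598 mod 256 = 86; odd-index sum = 597 mod 256 = 85 → 56 55.
Outer input = (K'⊕opad) ∥ inner = 3c d3 e5 5c 5c 5c ∥ 56 55.
Outer hash (tag): even-index sum = 467 mod 256 = 211; odd-index sum = 480 mod 256 = 224 → d3 e0.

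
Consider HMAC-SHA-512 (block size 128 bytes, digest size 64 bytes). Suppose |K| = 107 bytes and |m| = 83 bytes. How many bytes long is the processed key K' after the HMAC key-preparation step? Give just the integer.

128

Key is 107 ≤ 128 bytes, zero-padded: |K'| = 128.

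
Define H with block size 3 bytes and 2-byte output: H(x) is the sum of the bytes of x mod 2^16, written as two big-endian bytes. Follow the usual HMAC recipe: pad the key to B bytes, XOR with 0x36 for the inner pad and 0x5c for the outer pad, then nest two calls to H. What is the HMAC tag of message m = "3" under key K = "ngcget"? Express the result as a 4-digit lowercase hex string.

Key "ngcget" = 6e 67 63 67 65 74 is 6 bytes > B = 3, so hash it first: H(key) = 02 78, then zero-pad to 3 bytes: K' = 02 78 00.
K' ⊕ ipad = 34 4e 36.  K' ⊕ opad = 5e 24 5c.
Inner input = (K'⊕ipad) ∥ m = 34 4e 36 ∥ 33.
Inner hash: sum = 52+78+54+51 = 235 → 00 eb.
Outer input = (K'⊕opad) ∥ inner = 5e 24 5c ∥ 00 eb.
Outer hash (tag): sum = 94+36+92+0+235 = 457 → 01 c9.

01c9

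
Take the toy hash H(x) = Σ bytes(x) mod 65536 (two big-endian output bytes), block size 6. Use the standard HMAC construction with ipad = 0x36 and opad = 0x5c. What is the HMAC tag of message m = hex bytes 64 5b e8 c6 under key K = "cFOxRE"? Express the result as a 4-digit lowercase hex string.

Key "cFOxRE" = 63 46 4f 78 52 45 is exactly B = 6 bytes: K' = 63 46 4f 78 52 45.
K' ⊕ ipad = 55 70 79 4e 64 73.  K' ⊕ opad = 3f 1a 13 24 0e 19.
Inner input = (K'⊕ipad) ∥ m = 55 70 79 4e 64 73 ∥ 64 5b e8 c6.
Inner hash: sum = 85+112+121+78+100+115+100+91+232+198 = 1232 → 04 d0.
Outer input = (K'⊕opad) ∥ inner = 3f 1a 13 24 0e 19 ∥ 04 d0.
Outer hash (tag): sum = 63+26+19+36+14+25+4+208 = 395 → 01 8b.

018b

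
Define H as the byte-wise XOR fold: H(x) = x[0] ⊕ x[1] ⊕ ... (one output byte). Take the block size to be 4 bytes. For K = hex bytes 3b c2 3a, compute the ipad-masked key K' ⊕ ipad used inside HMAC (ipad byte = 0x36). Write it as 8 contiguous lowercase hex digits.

Key hex bytes 3b c2 3a is 3 bytes ≤ B = 4; zero-pad to 4 bytes: K' = 3b c2 3a 00.
XOR each byte with 0x36: 3b⊕36=0d, c2⊕36=f4, 3a⊕36=0c, 00⊕36=36.

0df40c36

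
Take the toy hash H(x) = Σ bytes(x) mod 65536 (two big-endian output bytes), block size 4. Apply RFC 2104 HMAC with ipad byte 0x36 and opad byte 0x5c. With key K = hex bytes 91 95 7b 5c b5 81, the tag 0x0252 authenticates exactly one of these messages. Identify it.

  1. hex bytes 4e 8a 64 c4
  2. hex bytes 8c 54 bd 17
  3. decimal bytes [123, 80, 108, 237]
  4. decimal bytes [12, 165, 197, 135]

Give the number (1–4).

Key hex bytes 91 95 7b 5c b5 81 is 6 bytes > B = 4, so hash it first: H(key) = 03 33, then zero-pad to 4 bytes: K' = 03 33 00 00.
K' ⊕ ipad = 35 05 36 36; K' ⊕ opad = 5f 6f 5c 5c.
m1: inner = H(35 05 36 36 4e 8a 64 c4) = 02 a6; tag = H(5f 6f 5c 5c 02 a6) = 022e
m2: inner = H(35 05 36 36 8c 54 bd 17) = 02 5a; tag = H(5f 6f 5c 5c 02 5a) = 01e2
m3: inner = H(35 05 36 36 7b 50 6c ed) = 02 ca; tag = H(5f 6f 5c 5c 02 ca) = 0252 ← matches
m4: inner = H(35 05 36 36 0c a5 c5 87) = 02 a3; tag = H(5f 6f 5c 5c 02 a3) = 022b

3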